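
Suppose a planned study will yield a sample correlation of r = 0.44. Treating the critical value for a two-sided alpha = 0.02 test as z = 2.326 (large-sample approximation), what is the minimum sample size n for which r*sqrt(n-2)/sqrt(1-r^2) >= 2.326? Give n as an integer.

Need r·√(n−2)/√(1−r²) ≥ 2.326
√(n−2) ≥ 2.326·√(1−0.1936) / 0.44 = 2.326·0.897998 / 0.44 = 4.7471
n−2 ≥ 22.5350  ⇒  n ≥ 24.5350
Smallest integer n = 25

25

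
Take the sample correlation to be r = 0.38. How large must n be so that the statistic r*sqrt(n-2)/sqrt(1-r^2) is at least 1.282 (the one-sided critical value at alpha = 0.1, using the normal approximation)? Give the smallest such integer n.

Need r·√(n−2)/√(1−r²) ≥ 1.282
√(n−2) ≥ 1.282·√(1−0.1444) / 0.38 = 1.282·0.924986 / 0.38 = 3.1206
n−2 ≥ 9.7381  ⇒  n ≥ 11.7381
Smallest integer n = 12

12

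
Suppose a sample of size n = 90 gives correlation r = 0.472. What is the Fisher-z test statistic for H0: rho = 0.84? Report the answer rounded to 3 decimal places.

-6.609

Fisher z: atanh(0.472) = 0.512641, atanh(0.84) = 1.221174
z = (z_r − z_0)·√(n−3) = (0.512641 − 1.221174)·√87 = -0.708533 · 9.327379 = -6.609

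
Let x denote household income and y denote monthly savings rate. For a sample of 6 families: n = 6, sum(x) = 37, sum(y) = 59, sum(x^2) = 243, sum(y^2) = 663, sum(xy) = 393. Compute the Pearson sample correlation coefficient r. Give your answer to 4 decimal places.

0.8321

S_xy = nΣxy − ΣxΣy = 6·393 − 37·59 = 2358 − 2183 = 175
S_xx = nΣx² − (Σx)² = 6·243 − 37² = 1458 − 1369 = 89
S_yy = nΣy² − (Σy)² = 6·663 − 59² = 3978 − 3481 = 497
r = S_xy / √(S_xx·S_yy) = 175 / √(89·497) = 175 / √44233 = 175 / 210.3164 = 0.8321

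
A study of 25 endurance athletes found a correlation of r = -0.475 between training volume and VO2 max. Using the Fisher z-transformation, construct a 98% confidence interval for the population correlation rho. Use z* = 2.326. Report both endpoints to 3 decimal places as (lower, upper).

z_r = atanh(-0.475) = -0.516508;  SE = 1/√(n−3) = 1/√22 = 0.213201
z-limits: -0.516508 ± 2.326·0.213201 = -0.516508 ± 0.495906 = [-1.012414, -0.020602]
ρ-limits: (tanh -1.012414, tanh -0.020602) = (-0.767, -0.021)

(-0.767, -0.021)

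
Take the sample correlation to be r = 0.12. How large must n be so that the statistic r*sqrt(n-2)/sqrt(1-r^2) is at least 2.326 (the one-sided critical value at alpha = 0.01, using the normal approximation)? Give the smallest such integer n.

373

r√(n−2)/√(1−r²) ≥ 2.326  ⇔  n−2 ≥ (2.326)²·(1−r²)/r²
(1−r²)/r² = (1−0.0144)/0.0144 = 68.4444
n ≥ 2 + 5.410276·68.4444 = 2 + 370.3031 = 372.3031
⌈372.3031⌉ = 373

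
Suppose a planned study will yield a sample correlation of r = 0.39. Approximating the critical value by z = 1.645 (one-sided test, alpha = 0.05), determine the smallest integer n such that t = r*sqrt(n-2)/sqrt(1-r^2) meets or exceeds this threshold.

18

r√(n−2)/√(1−r²) ≥ 1.645  ⇔  n−2 ≥ (1.645)²·(1−r²)/r²
(1−r²)/r² = (1−0.1521)/0.1521 = 5.5746
n ≥ 2 + 2.706025·5.5746 = 2 + 15.0850 = 17.0850
⌈17.0850⌉ = 18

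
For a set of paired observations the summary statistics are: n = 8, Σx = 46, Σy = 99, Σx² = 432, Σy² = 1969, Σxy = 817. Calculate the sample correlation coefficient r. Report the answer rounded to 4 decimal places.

0.7019

Numerator: nΣxy − (Σx)(Σy) = 8·817 − (46)(99) = 1982
Denominator: √[(nΣx²−(Σx)²)(nΣy²−(Σy)²)]
  nΣx²−(Σx)² = 8·432 − 2116 = 1340;  nΣy²−(Σy)² = 8·1969 − 9801 = 5951
  √(1340·5951) = √7974340 = 2823.8874
r = 1982 / 2823.8874 = 0.7019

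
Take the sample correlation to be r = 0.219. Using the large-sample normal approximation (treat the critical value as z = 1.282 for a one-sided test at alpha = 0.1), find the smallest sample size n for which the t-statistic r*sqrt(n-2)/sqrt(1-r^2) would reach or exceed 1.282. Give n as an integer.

Need r·√(n−2)/√(1−r²) ≥ 1.282
√(n−2) ≥ 1.282·√(1−0.047961) / 0.219 = 1.282·0.975725 / 0.219 = 5.7118
n−2 ≥ 32.6247  ⇒  n ≥ 34.6247
Smallest integer n = 35

35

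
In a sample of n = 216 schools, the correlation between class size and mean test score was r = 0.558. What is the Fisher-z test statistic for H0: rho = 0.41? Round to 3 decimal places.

2.836

Fisher z: atanh(0.558) = 0.629924, atanh(0.41) = 0.435611
z = (z_r − z_0)·√(n−3) = (0.629924 − 0.435611)·√213 = 0.194313 · 14.594520 = 2.836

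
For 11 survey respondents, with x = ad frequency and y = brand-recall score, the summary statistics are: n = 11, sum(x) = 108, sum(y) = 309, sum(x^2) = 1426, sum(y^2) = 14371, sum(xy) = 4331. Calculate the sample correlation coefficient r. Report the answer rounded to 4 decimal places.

Numerator: nΣxy − (Σx)(Σy) = 11·4331 − (108)(309) = 14269
Denominator: √[(nΣx²−(Σx)²)(nΣy²−(Σy)²)]
  nΣx²−(Σx)² = 11·1426 − 11664 = 4022;  nΣy²−(Σy)² = 11·14371 − 95481 = 62600
  √(4022·62600) = √251777200 = 15867.4888
r = 14269 / 15867.4888 = 0.8993

0.8993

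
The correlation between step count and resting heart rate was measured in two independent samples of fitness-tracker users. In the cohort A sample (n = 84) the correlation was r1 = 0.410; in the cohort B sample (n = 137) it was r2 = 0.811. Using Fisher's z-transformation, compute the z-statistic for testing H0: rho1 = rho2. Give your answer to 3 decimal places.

-4.933

z1 = atanh(0.410) = 0.435611,  z2 = atanh(0.811) = 1.129944
SE = √(1/(n1−3) + 1/(n2−3)) = √(1/81 + 1/134) = √(0.0123457 + 0.0074627) = √0.0198084 = 0.140742
z = (z1 − z2)/SE = (0.435611 − 1.129944) / 0.140742 = -0.694333 / 0.140742 = -4.933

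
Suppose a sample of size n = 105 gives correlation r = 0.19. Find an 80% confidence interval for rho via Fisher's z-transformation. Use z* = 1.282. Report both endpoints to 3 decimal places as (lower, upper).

(0.065, 0.309)

z_r = atanh(0.19) = 0.192337;  SE = 1/√(n−3) = 1/√102 = 0.099015
z-limits: 0.192337 ± 1.282·0.099015 = 0.192337 ± 0.126937 = [0.065400, 0.319274]
ρ-limits: (tanh 0.065400, tanh 0.319274) = (0.065, 0.309)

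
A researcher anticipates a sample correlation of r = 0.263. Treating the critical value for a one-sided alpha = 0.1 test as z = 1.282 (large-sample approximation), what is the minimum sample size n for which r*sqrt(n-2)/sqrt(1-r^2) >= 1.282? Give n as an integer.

Need r·√(n−2)/√(1−r²) ≥ 1.282
√(n−2) ≥ 1.282·√(1−0.069169) / 0.263 = 1.282·0.964796 / 0.263 = 4.7029
n−2 ≥ 22.1173  ⇒  n ≥ 24.1173
Smallest integer n = 25

25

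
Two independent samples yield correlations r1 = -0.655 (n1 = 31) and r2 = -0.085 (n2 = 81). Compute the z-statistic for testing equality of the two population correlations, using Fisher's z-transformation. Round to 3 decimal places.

-3.172

Fisher z-transforms: z1 = atanh(-0.655) = -0.784006, z2 = atanh(-0.085) = -0.085206; difference d = -0.698800
Var(d) = 1/28 + 1/78 = 0.0357143 + 0.0128205 = 0.0485348
z = d/√Var(d) = -0.698800 / √0.0485348 = -0.698800 / 0.220306 = -3.172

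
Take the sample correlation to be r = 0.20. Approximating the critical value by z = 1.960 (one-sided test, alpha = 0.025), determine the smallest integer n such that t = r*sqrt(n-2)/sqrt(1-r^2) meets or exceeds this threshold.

r√(n−2)/√(1−r²) ≥ 1.960  ⇔  n−2 ≥ (1.960)²·(1−r²)/r²
(1−r²)/r² = (1−0.0400)/0.0400 = 24.0000
n ≥ 2 + 3.8416·24.0000 = 2 + 92.1984 = 94.1984
⌈94.1984⌉ = 95

95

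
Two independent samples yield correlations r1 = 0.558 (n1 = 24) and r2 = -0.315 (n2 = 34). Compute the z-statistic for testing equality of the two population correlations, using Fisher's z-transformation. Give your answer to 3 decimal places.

Fisher z-transforms: z1 = atanh(0.558) = 0.629924, z2 = atanh(-0.315) = -0.326087; difference d = 0.956011
Var(d) = 1/21 + 1/31 = 0.0476190 + 0.0322581 = 0.0798771
z = d/√Var(d) = 0.956011 / √0.0798771 = 0.956011 / 0.282625 = 3.383

3.383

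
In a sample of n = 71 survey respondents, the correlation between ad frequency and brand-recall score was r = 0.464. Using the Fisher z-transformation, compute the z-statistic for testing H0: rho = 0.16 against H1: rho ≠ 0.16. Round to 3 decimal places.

2.812

Fisher z: atanh(0.464) = 0.502397, atanh(0.16) = 0.161387
z = (z_r − z_0)·√(n−3) = (0.502397 − 0.161387)·√68 = 0.341010 · 8.246211 = 2.812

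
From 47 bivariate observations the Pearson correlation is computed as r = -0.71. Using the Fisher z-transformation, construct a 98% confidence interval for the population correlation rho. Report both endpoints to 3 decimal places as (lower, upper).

z_r = atanh(-0.71) = -0.887184;  SE = 1/√(n−3) = 1/√44 = 0.150756
z-limits: -0.887184 ± 2.326·0.150756 = -0.887184 ± 0.350658 = [-1.237842, -0.536526]
ρ-limits: (tanh -1.237842, tanh -0.536526) = (-0.845, -0.490)

(-0.845, -0.490)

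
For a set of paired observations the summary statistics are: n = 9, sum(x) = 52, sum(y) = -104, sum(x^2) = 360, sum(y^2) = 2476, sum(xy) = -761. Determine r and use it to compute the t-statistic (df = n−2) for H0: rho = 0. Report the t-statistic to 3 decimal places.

-1.890

S_xy = nΣxy − ΣxΣy = 9·(-761) − 52·(-104) = -6849 − (-5408) = -1441
S_xx = nΣx² − (Σx)² = 9·360 − 52² = 3240 − 2704 = 536
S_yy = nΣy² − (Σy)² = 9·2476 − (-104)² = 22284 − 10816 = 11468
r = S_xy / √(S_xx·S_yy) = -1441 / √(536·11468) = -1441 / √6146848 = -1441 / 2479.2838 = -0.5812
t = r·√(n−2)/√(1−r²) = -0.5812·√7 / √(1−0.337793) = -1.537711 / 0.813761 = -1.890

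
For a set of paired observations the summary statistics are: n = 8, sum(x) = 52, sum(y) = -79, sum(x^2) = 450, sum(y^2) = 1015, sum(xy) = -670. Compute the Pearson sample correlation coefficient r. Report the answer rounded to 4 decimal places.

-0.9649

Numerator: nΣxy − (Σx)(Σy) = 8·(-670) − (52)(-79) = -1252
Denominator: √[(nΣx²−(Σx)²)(nΣy²−(Σy)²)]
  nΣx²−(Σx)² = 8·450 − 2704 = 896;  nΣy²−(Σy)² = 8·1015 − 6241 = 1879
  √(896·1879) = √1683584 = 1297.5300
r = -1252 / 1297.5300 = -0.9649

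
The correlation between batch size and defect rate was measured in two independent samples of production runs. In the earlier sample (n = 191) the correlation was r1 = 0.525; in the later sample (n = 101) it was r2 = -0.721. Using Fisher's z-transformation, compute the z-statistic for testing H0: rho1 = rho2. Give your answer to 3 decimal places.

11.983

Fisher z-transforms: z1 = atanh(0.525) = 0.583217, z2 = atanh(-0.721) = -0.909725; difference d = 1.492942
Var(d) = 1/188 + 1/98 = 0.0053191 + 0.0102041 = 0.0155232
z = d/√Var(d) = 1.492942 / √0.0155232 = 1.492942 / 0.124592 = 11.983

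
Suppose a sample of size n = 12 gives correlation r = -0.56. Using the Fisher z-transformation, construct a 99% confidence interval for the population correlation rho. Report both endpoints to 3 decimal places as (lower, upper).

Fisher z: z_r = atanh(r) = ½·ln((1+(-0.56))/(1−(-0.56))) = -0.632833
SE(z) = 1/√(n−3) = 1/√9 = 0.333333
99% ⇒ z* = 2.576; margin = 2.576·0.333333 = 0.858666
CI on z-scale: (-1.491499, 0.225833)
Back-transform: tanh(-1.491499) = -0.903600, tanh(0.225833) = 0.222071

(-0.904, 0.222)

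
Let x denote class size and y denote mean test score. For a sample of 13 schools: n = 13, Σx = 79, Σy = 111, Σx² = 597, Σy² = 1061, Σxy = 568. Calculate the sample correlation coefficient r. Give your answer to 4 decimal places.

Numerator: nΣxy − (Σx)(Σy) = 13·568 − (79)(111) = -1385
Denominator: √[(nΣx²−(Σx)²)(nΣy²−(Σy)²)]
  nΣx²−(Σx)² = 13·597 − 6241 = 1520;  nΣy²−(Σy)² = 13·1061 − 12321 = 1472
  √(1520·1472) = √2237440 = 1495.8075
r = -1385 / 1495.8075 = -0.9259

-0.9259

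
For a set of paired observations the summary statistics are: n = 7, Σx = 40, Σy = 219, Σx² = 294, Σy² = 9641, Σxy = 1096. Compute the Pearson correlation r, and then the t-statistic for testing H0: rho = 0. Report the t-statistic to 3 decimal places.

-0.873

S_xy = nΣxy − ΣxΣy = 7·1096 − 40·219 = 7672 − 8760 = -1088
S_xx = nΣx² − (Σx)² = 7·294 − 40² = 2058 − 1600 = 458
S_yy = nΣy² − (Σy)² = 7·9641 − 219² = 67487 − 47961 = 19526
r = S_xy / √(S_xx·S_yy) = -1088 / √(458·19526) = -1088 / √8942908 = -1088 / 2990.4695 = -0.3638
t = r·√(n−2)/√(1−r²) = -0.3638·√5 / √(1−0.132350) = -0.813482 / 0.931477 = -0.873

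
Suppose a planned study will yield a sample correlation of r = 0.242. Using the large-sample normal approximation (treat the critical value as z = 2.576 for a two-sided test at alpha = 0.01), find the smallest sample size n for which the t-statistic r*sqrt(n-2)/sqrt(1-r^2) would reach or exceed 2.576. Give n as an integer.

109

Need r·√(n−2)/√(1−r²) ≥ 2.576
√(n−2) ≥ 2.576·√(1−0.058564) / 0.242 = 2.576·0.970276 / 0.242 = 10.3282
n−2 ≥ 106.6717  ⇒  n ≥ 108.6717
Smallest integer n = 109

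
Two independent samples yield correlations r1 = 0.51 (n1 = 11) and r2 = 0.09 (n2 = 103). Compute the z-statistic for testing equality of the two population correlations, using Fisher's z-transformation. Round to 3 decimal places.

1.286

z1 = atanh(0.51) = 0.562730,  z2 = atanh(0.09) = 0.090244
SE = √(1/(n1−3) + 1/(n2−3)) = √(1/8 + 1/100) = √(0.1250000 + 0.0100000) = √0.1350000 = 0.367423
z = (z1 − z2)/SE = (0.562730 − 0.090244) / 0.367423 = 0.472486 / 0.367423 = 1.286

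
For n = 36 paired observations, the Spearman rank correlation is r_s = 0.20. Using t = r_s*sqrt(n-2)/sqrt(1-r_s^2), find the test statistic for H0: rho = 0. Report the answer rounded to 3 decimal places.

1 − r_s² = 1 − 0.0400 = 0.9600;  √(1−r_s²) = 0.979796
√(n−2) = √34 = 5.830952
t = r_s·√(n−2)/√(1−r_s²) = 0.20 · 5.830952 / 0.979796 = 1.190

1.190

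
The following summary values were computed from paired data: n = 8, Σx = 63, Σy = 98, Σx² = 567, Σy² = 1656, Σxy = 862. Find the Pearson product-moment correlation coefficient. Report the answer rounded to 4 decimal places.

0.5023

S_xy = nΣxy − ΣxΣy = 8·862 − 63·98 = 6896 − 6174 = 722
S_xx = nΣx² − (Σx)² = 8·567 − 63² = 4536 − 3969 = 567
S_yy = nΣy² − (Σy)² = 8·1656 − 98² = 13248 − 9604 = 3644
r = S_xy / √(S_xx·S_yy) = 722 / √(567·3644) = 722 / √2066148 = 722 / 1437.4102 = 0.5023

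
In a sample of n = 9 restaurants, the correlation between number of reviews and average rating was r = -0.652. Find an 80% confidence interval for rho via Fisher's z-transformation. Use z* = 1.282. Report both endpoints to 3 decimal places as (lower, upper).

(-0.862, -0.250)

z_r = atanh(-0.652) = -0.778770;  SE = 1/√(n−3) = 1/√6 = 0.408248
z-limits: -0.778770 ± 1.282·0.408248 = -0.778770 ± 0.523374 = [-1.302144, -0.255396]
ρ-limits: (tanh -1.302144, tanh -0.255396) = (-0.862, -0.250)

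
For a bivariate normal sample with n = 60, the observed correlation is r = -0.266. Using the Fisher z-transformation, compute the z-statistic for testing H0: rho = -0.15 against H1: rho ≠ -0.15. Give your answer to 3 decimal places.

z_r = atanh(-0.266) = -0.272554,  z_0 = atanh(-0.15) = -0.151140
SE = 1/√(n−3) = 1/√57 = 0.132453
z = (z_r − z_0)/SE = (-0.272554 − (-0.151140)) / 0.132453 = -0.121414 / 0.132453 = -0.917

-0.917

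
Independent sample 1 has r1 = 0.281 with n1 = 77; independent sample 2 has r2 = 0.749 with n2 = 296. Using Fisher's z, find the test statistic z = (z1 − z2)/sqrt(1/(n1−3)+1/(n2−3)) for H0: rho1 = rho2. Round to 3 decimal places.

-5.241

z1 = atanh(0.281) = 0.288767,  z2 = atanh(0.749) = 0.970673
SE = √(1/(n1−3) + 1/(n2−3)) = √(1/74 + 1/293) = √(0.0135135 + 0.0034130) = √0.0169265 = 0.130102
z = (z1 − z2)/SE = (0.288767 − 0.970673) / 0.130102 = -0.681906 / 0.130102 = -5.241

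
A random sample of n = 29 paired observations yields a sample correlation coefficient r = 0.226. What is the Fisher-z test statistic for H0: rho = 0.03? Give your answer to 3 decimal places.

1.020

z_r = atanh(0.226) = 0.229970,  z_0 = atanh(0.03) = 0.030009
SE = 1/√(n−3) = 1/√26 = 0.196116
z = (z_r − z_0)/SE = (0.229970 − 0.030009) / 0.196116 = 0.199961 / 0.196116 = 1.020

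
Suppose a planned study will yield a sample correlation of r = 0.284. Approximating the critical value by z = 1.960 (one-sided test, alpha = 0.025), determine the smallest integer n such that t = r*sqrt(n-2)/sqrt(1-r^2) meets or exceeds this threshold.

46

Need r·√(n−2)/√(1−r²) ≥ 1.960
√(n−2) ≥ 1.960·√(1−0.080656) / 0.284 = 1.960·0.958824 / 0.284 = 6.6172
n−2 ≥ 43.7873  ⇒  n ≥ 45.7873
Smallest integer n = 46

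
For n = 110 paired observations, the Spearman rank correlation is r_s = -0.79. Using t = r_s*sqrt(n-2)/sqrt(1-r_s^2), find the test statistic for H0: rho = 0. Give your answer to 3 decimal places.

-13.391

t = r_s·√(n−2) / √(1−r_s²) with r_s = -0.79, n = 110
  = -0.79·√108 / √(1 − 0.6241)
  = -0.79·10.392305 / 0.613107
  = -8.209921 / 0.613107 = -13.391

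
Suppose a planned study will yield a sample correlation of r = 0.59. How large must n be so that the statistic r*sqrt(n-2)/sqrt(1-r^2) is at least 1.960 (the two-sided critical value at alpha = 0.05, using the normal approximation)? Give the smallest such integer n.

10

Need r·√(n−2)/√(1−r²) ≥ 1.960
√(n−2) ≥ 1.960·√(1−0.3481) / 0.59 = 1.960·0.807403 / 0.59 = 2.6822
n−2 ≥ 7.1942  ⇒  n ≥ 9.1942
Smallest integer n = 10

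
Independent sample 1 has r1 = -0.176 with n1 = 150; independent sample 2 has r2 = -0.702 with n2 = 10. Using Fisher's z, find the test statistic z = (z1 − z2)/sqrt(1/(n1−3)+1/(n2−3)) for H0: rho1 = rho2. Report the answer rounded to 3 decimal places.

1.792

z1 = atanh(-0.176) = -0.177852,  z2 = atanh(-0.702) = -0.871233
SE = √(1/(n1−3) + 1/(n2−3)) = √(1/147 + 1/7) = √(0.0068027 + 0.1428571) = √0.1496598 = 0.386859
z = (z1 − z2)/SE = (-0.177852 − (-0.871233)) / 0.386859 = 0.693381 / 0.386859 = 1.792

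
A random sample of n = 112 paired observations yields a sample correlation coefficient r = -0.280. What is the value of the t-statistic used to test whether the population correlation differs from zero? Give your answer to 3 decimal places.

-3.059

t = r·√(n−2) / √(1−r²) with r = -0.280, n = 112
  = -0.280·√110 / √(1 − 0.078400)
  = -0.280·10.488088 / 0.960000
  = -2.936665 / 0.960000 = -3.059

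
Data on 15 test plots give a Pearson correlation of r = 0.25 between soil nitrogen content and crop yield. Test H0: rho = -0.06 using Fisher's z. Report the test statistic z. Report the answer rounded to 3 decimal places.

1.093

Fisher z: atanh(0.25) = 0.255413, atanh(-0.06) = -0.060072
z = (z_r − z_0)·√(n−3) = (0.255413 − (-0.060072))·√12 = 0.315485 · 3.464102 = 1.093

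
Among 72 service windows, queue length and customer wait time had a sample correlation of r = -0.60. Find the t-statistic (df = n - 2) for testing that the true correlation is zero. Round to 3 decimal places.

-6.275

1 − r² = 1 − 0.3600 = 0.6400;  √(1−r²) = 0.800000
√(n−2) = √70 = 8.366600
t = r·√(n−2)/√(1−r²) = -0.60 · 8.366600 / 0.800000 = -6.275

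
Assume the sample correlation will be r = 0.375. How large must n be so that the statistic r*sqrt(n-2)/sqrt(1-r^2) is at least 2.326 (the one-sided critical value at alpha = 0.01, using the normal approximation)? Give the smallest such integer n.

Need r·√(n−2)/√(1−r²) ≥ 2.326
√(n−2) ≥ 2.326·√(1−0.140625) / 0.375 = 2.326·0.927025 / 0.375 = 5.7500
n−2 ≥ 33.0625  ⇒  n ≥ 35.0625
Smallest integer n = 36

36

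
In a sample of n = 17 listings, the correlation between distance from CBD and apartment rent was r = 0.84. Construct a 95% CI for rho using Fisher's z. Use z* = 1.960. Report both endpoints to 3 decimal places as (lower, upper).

z_r = atanh(0.84) = 1.221174;  SE = 1/√(n−3) = 1/√14 = 0.267261
z-limits: 1.221174 ± 1.960·0.267261 = 1.221174 ± 0.523832 = [0.697342, 1.745006]
ρ-limits: (tanh 0.697342, tanh 1.745006) = (0.603, 0.941)

(0.603, 0.941)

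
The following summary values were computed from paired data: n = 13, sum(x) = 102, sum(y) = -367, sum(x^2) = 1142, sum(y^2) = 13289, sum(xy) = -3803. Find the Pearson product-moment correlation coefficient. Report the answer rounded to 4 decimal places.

Numerator: nΣxy − (Σx)(Σy) = 13·(-3803) − (102)(-367) = -12005
Denominator: √[(nΣx²−(Σx)²)(nΣy²−(Σy)²)]
  nΣx²−(Σx)² = 13·1142 − 10404 = 4442;  nΣy²−(Σy)² = 13·13289 − 134689 = 38068
  √(4442·38068) = √169098056 = 13003.7708
r = -12005 / 13003.7708 = -0.9232

-0.9232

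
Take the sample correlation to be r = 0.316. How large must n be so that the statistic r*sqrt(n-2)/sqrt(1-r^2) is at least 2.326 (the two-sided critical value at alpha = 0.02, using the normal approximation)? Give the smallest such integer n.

51

Need r·√(n−2)/√(1−r²) ≥ 2.326
√(n−2) ≥ 2.326·√(1−0.099856) / 0.316 = 2.326·0.948759 / 0.316 = 6.9836
n−2 ≥ 48.7707  ⇒  n ≥ 50.7707
Smallest integer n = 51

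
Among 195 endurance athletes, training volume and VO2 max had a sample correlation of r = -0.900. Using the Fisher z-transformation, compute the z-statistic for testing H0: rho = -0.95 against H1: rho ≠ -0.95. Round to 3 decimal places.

Fisher z: atanh(-0.900) = -1.472219, atanh(-0.95) = -1.831781
z = (z_r − z_0)·√(n−3) = (-1.472219 − (-1.831781))·√192 = 0.359562 · 13.856406 = 4.982

4.982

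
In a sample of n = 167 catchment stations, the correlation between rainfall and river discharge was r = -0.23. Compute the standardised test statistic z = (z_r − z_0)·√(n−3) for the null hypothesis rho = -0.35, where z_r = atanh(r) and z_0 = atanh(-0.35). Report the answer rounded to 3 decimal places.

1.681

Fisher z: atanh(-0.23) = -0.234189, atanh(-0.35) = -0.365444
z = (z_r − z_0)·√(n−3) = (-0.234189 − (-0.365444))·√164 = 0.131255 · 12.806248 = 1.681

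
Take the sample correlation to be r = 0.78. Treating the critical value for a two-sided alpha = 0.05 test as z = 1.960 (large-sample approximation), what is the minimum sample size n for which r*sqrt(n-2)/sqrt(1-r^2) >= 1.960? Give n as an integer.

5

Need r·√(n−2)/√(1−r²) ≥ 1.960
√(n−2) ≥ 1.960·√(1−0.6084) / 0.78 = 1.960·0.625780 / 0.78 = 1.5725
n−2 ≥ 2.4728  ⇒  n ≥ 4.4728
Smallest integer n = 5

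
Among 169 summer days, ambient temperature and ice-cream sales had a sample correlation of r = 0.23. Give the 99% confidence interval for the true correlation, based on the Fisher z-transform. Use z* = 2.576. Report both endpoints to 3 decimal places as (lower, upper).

Fisher z: z_r = atanh(r) = ½·ln((1+0.23)/(1−0.23)) = 0.234189
SE(z) = 1/√(n−3) = 1/√166 = 0.077615
99% ⇒ z* = 2.576; margin = 2.576·0.077615 = 0.199936
CI on z-scale: (0.034253, 0.434125)
Back-transform: tanh(0.034253) = 0.034240, tanh(0.434125) = 0.408763

(0.034, 0.409)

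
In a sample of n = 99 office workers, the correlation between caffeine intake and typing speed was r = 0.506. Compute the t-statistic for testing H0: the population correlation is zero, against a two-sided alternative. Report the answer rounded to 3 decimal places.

1 − r² = 1 − 0.256036 = 0.743964;  √(1−r²) = 0.862533
√(n−2) = √97 = 9.848858
t = r·√(n−2)/√(1−r²) = 0.506 · 9.848858 / 0.862533 = 5.778

5.778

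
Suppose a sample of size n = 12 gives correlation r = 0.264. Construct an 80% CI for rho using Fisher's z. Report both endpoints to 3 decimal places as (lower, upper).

z_r = atanh(0.264) = 0.270403;  SE = 1/√(n−3) = 1/√9 = 0.333333
z-limits: 0.270403 ± 1.282·0.333333 = 0.270403 ± 0.427333 = [-0.156930, 0.697736]
ρ-limits: (tanh -0.156930, tanh 0.697736) = (-0.156, 0.603)

(-0.156, 0.603)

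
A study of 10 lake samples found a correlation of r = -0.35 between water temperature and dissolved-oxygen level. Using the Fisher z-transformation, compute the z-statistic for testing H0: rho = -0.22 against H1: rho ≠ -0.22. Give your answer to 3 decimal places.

Fisher z: atanh(-0.35) = -0.365444, atanh(-0.22) = -0.223656
z = (z_r − z_0)·√(n−3) = (-0.365444 − (-0.223656))·√7 = -0.141788 · 2.645751 = -0.375

-0.375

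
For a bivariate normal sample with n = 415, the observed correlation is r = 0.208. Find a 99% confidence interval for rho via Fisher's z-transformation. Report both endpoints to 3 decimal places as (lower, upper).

(0.084, 0.326)

Fisher z: z_r = atanh(r) = ½·ln((1+0.208)/(1−0.208)) = 0.211080
SE(z) = 1/√(n−3) = 1/√412 = 0.049266
99% ⇒ z* = 2.576; margin = 2.576·0.049266 = 0.126909
CI on z-scale: (0.084171, 0.337989)
Back-transform: tanh(0.084171) = 0.083973, tanh(0.337989) = 0.325681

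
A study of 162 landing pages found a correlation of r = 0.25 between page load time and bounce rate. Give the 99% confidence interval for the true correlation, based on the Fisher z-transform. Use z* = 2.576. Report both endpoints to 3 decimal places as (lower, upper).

Fisher z: z_r = atanh(r) = ½·ln((1+0.25)/(1−0.25)) = 0.255413
SE(z) = 1/√(n−3) = 1/√159 = 0.079305
99% ⇒ z* = 2.576; margin = 2.576·0.079305 = 0.204290
CI on z-scale: (0.051123, 0.459703)
Back-transform: tanh(0.051123) = 0.051079, tanh(0.459703) = 0.429842

(0.051, 0.430)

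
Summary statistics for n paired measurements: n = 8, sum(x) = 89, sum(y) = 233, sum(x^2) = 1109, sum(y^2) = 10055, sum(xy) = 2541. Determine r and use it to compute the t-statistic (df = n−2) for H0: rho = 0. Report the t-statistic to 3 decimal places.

-0.202

Numerator: nΣxy − (Σx)(Σy) = 8·2541 − (89)(233) = -409
Denominator: √[(nΣx²−(Σx)²)(nΣy²−(Σy)²)]
  nΣx²−(Σx)² = 8·1109 − 7921 = 951;  nΣy²−(Σy)² = 8·10055 − 54289 = 26151
  √(951·26151) = √24869601 = 4986.9431
r = -409 / 4986.9431 = -0.0820
t = r·√(n−2)/√(1−r²) = -0.0820·√6 / √(1−0.006724) = -0.200858 / 0.996632 = -0.202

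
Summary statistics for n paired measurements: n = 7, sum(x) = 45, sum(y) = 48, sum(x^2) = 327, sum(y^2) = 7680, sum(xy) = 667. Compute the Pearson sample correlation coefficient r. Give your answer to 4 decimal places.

S_xy = nΣxy − ΣxΣy = 7·667 − 45·48 = 4669 − 2160 = 2509
S_xx = nΣx² − (Σx)² = 7·327 − 45² = 2289 − 2025 = 264
S_yy = nΣy² − (Σy)² = 7·7680 − 48² = 53760 − 2304 = 51456
r = S_xy / √(S_xx·S_yy) = 2509 / √(264·51456) = 2509 / √13584384 = 2509 / 3685.6999 = 0.6807

0.6807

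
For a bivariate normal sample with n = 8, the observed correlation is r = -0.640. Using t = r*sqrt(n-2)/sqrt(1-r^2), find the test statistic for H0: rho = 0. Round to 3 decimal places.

-2.040

t = r·√(n−2) / √(1−r²) with r = -0.640, n = 8
  = -0.640·√6 / √(1 − 0.409600)
  = -0.640·2.449490 / 0.768375
  = -1.567674 / 0.768375 = -2.040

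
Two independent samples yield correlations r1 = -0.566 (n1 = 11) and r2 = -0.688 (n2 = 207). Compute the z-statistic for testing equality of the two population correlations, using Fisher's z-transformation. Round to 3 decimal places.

0.562

z1 = atanh(-0.566) = -0.641618,  z2 = atanh(-0.688) = -0.844148
SE = √(1/(n1−3) + 1/(n2−3)) = √(1/8 + 1/204) = √(0.1250000 + 0.0049020) = √0.1299020 = 0.360419
z = (z1 − z2)/SE = (-0.641618 − (-0.844148)) / 0.360419 = 0.202530 / 0.360419 = 0.562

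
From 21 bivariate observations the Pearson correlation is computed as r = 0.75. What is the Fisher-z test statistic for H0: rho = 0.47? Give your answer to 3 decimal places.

1.964

z_r = atanh(0.75) = 0.972955,  z_0 = atanh(0.47) = 0.510070
SE = 1/√(n−3) = 1/√18 = 0.235702
z = (z_r − z_0)/SE = (0.972955 − 0.510070) / 0.235702 = 0.462885 / 0.235702 = 1.964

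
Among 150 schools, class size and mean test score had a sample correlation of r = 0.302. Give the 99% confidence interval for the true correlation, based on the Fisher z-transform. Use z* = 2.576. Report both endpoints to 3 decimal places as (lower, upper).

z_r = atanh(0.302) = 0.311719;  SE = 1/√(n−3) = 1/√147 = 0.082479
z-limits: 0.311719 ± 2.576·0.082479 = 0.311719 ± 0.212466 = [0.099253, 0.524185]
ρ-limits: (tanh 0.099253, tanh 0.524185) = (0.099, 0.481)

(0.099, 0.481)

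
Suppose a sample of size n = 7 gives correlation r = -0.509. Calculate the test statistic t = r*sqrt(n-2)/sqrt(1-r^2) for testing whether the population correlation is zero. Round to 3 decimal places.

-1.322

1 − r² = 1 − 0.259081 = 0.740919;  √(1−r²) = 0.860767
√(n−2) = √5 = 2.236068
t = r·√(n−2)/√(1−r²) = -0.509 · 2.236068 / 0.860767 = -1.322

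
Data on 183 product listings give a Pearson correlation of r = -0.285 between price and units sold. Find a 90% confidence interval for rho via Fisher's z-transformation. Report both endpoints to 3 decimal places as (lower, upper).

Fisher z: z_r = atanh(r) = ½·ln((1+(-0.285))/(1−(-0.285))) = -0.293116
SE(z) = 1/√(n−3) = 1/√180 = 0.074536
90% ⇒ z* = 1.645; margin = 1.645·0.074536 = 0.122612
CI on z-scale: (-0.415728, -0.170504)
Back-transform: tanh(-0.415728) = -0.393325, tanh(-0.170504) = -0.168871

(-0.393, -0.169)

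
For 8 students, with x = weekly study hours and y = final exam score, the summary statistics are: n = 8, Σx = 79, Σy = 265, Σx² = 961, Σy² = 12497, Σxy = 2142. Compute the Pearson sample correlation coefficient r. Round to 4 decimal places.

-0.5790

Numerator: nΣxy − (Σx)(Σy) = 8·2142 − (79)(265) = -3799
Denominator: √[(nΣx²−(Σx)²)(nΣy²−(Σy)²)]
  nΣx²−(Σx)² = 8·961 − 6241 = 1447;  nΣy²−(Σy)² = 8·12497 − 70225 = 29751
  √(1447·29751) = √43049697 = 6561.2268
r = -3799 / 6561.2268 = -0.5790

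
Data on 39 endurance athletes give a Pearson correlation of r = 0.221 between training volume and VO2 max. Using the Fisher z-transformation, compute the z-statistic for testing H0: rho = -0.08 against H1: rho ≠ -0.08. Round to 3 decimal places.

z_r = atanh(0.221) = 0.224707,  z_0 = atanh(-0.08) = -0.080171
SE = 1/√(n−3) = 1/√36 = 0.166667
z = (z_r − z_0)/SE = (0.224707 − (-0.080171)) / 0.166667 = 0.304878 / 0.166667 = 1.829

1.829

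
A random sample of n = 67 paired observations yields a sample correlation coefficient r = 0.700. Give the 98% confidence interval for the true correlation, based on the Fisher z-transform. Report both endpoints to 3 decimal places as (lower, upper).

z_r = atanh(0.700) = 0.867301;  SE = 1/√(n−3) = 1/√64 = 0.125000
z-limits: 0.867301 ± 2.326·0.125000 = 0.867301 ± 0.290750 = [0.576551, 1.158051]
ρ-limits: (tanh 0.576551, tanh 1.158051) = (0.520, 0.820)

(0.520, 0.820)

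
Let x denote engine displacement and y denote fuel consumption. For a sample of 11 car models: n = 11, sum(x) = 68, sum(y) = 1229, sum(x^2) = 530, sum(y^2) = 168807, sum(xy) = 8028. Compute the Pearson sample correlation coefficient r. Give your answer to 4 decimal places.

0.2317

S_xy = nΣxy − ΣxΣy = 11·8028 − 68·1229 = 88308 − 83572 = 4736
S_xx = nΣx² − (Σx)² = 11·530 − 68² = 5830 − 4624 = 1206
S_yy = nΣy² − (Σy)² = 11·168807 − 1229² = 1856877 − 1510441 = 346436
r = S_xy / √(S_xx·S_yy) = 4736 / √(1206·346436) = 4736 / √417801816 = 4736 / 20440.2010 = 0.2317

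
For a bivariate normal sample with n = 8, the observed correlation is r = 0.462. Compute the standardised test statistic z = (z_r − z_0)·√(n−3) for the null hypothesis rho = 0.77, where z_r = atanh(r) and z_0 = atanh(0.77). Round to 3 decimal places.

-1.164

z_r = atanh(0.462) = 0.499851,  z_0 = atanh(0.77) = 1.020328
SE = 1/√(n−3) = 1/√5 = 0.447214
z = (z_r − z_0)/SE = (0.499851 − 1.020328) / 0.447214 = -0.520477 / 0.447214 = -1.164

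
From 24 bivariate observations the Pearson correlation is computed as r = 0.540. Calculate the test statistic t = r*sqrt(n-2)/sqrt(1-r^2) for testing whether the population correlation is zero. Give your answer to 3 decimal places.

1 − r² = 1 − 0.291600 = 0.708400;  √(1−r²) = 0.841665
√(n−2) = √22 = 4.690416
t = r·√(n−2)/√(1−r²) = 0.540 · 4.690416 / 0.841665 = 3.009

3.009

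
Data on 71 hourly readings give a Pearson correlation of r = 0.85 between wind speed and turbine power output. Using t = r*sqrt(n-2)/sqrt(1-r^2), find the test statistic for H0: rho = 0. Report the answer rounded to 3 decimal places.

13.403

1 − r² = 1 − 0.7225 = 0.2775;  √(1−r²) = 0.526783
√(n−2) = √69 = 8.306624
t = r·√(n−2)/√(1−r²) = 0.85 · 8.306624 / 0.526783 = 13.403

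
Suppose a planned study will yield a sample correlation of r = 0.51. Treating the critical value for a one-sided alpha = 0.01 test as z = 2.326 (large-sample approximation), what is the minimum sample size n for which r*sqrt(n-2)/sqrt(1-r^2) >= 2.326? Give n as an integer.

r√(n−2)/√(1−r²) ≥ 2.326  ⇔  n−2 ≥ (2.326)²·(1−r²)/r²
(1−r²)/r² = (1−0.2601)/0.2601 = 2.8447
n ≥ 2 + 5.410276·2.8447 = 2 + 15.3906 = 17.3906
⌈17.3906⌉ = 18

18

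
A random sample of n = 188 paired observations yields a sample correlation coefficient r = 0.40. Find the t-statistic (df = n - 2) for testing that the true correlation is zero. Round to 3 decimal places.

5.952

t = r·√(n−2) / √(1−r²) with r = 0.40, n = 188
  = 0.40·√186 / √(1 − 0.1600)
  = 0.40·13.638182 / 0.916515
  = 5.455273 / 0.916515 = 5.952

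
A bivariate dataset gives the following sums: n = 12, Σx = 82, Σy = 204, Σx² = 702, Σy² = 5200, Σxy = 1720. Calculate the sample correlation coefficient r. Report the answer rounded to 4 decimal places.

0.6581

Numerator: nΣxy − (Σx)(Σy) = 12·1720 − (82)(204) = 3912
Denominator: √[(nΣx²−(Σx)²)(nΣy²−(Σy)²)]
  nΣx²−(Σx)² = 12·702 − 6724 = 1700;  nΣy²−(Σy)² = 12·5200 − 41616 = 20784
  √(1700·20784) = √35332800 = 5944.1400
r = 3912 / 5944.1400 = 0.6581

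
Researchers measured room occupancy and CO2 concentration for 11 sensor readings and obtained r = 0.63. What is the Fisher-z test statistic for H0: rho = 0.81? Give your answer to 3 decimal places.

-1.091

Fisher z: atanh(0.63) = 0.741416, atanh(0.81) = 1.127029
z = (z_r − z_0)·√(n−3) = (0.741416 − 1.127029)·√8 = -0.385613 · 2.828427 = -1.091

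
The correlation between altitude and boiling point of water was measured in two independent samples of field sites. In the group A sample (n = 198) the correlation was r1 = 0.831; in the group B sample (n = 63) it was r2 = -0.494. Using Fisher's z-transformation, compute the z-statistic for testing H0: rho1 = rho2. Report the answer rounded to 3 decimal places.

11.737

z1 = atanh(0.831) = 1.191359,  z2 = atanh(-0.494) = -0.541338
SE = √(1/(n1−3) + 1/(n2−3)) = √(1/195 + 1/60) = √(0.0051282 + 0.0166667) = √0.0217949 = 0.147631
z = (z1 − z2)/SE = (1.191359 − (-0.541338)) / 0.147631 = 1.732697 / 0.147631 = 11.737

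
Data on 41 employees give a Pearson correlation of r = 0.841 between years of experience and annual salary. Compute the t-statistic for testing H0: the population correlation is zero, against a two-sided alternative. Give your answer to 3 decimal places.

t = r·√(n−2) / √(1−r²) with r = 0.841, n = 41
  = 0.841·√39 / √(1 − 0.707281)
  = 0.841·6.244998 / 0.541035
  = 5.252043 / 0.541035 = 9.707

9.707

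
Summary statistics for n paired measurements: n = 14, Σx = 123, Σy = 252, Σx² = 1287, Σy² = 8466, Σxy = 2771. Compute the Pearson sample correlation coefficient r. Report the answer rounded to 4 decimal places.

0.6185

Numerator: nΣxy − (Σx)(Σy) = 14·2771 − (123)(252) = 7798
Denominator: √[(nΣx²−(Σx)²)(nΣy²−(Σy)²)]
  nΣx²−(Σx)² = 14·1287 − 15129 = 2889;  nΣy²−(Σy)² = 14·8466 − 63504 = 55020
  √(2889·55020) = √158952780 = 12607.6477
r = 7798 / 12607.6477 = 0.6185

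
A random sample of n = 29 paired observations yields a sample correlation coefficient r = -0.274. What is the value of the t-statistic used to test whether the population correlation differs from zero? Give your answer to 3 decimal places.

t = r·√(n−2) / √(1−r²) with r = -0.274, n = 29
  = -0.274·√27 / √(1 − 0.075076)
  = -0.274·5.196152 / 0.961730
  = -1.423746 / 0.961730 = -1.480

-1.480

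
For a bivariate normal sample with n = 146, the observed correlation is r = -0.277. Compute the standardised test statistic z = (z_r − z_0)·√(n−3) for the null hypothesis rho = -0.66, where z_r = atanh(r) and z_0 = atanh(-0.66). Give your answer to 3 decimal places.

z_r = atanh(-0.277) = -0.284430,  z_0 = atanh(-0.66) = -0.792814
SE = 1/√(n−3) = 1/√143 = 0.083624
z = (z_r − z_0)/SE = (-0.284430 − (-0.792814)) / 0.083624 = 0.508384 / 0.083624 = 6.079

6.079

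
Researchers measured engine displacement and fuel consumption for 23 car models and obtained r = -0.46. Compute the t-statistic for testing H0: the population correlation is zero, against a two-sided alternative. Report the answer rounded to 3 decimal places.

1 − r² = 1 − 0.2116 = 0.7884;  √(1−r²) = 0.887919
√(n−2) = √21 = 4.582576
t = r·√(n−2)/√(1−r²) = -0.46 · 4.582576 / 0.887919 = -2.374

-2.374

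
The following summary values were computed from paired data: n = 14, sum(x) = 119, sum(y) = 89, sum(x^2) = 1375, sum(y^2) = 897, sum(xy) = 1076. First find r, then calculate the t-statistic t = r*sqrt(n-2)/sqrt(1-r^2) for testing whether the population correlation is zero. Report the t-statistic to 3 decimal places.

S_xy = nΣxy − ΣxΣy = 14·1076 − 119·89 = 15064 − 10591 = 4473
S_xx = nΣx² − (Σx)² = 14·1375 − 119² = 19250 − 14161 = 5089
S_yy = nΣy² − (Σy)² = 14·897 − 89² = 12558 − 7921 = 4637
r = S_xy / √(S_xx·S_yy) = 4473 / √(5089·4637) = 4473 / √23597693 = 4473 / 4857.7457 = 0.9208
t = r·√(n−2)/√(1−r²) = 0.9208·√12 / √(1−0.847873) = 3.189745 / 0.390035 = 8.178

8.178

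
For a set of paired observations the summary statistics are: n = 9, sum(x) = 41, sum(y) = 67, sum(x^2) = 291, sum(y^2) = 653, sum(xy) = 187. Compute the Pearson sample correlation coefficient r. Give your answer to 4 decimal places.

-0.9325

Numerator: nΣxy − (Σx)(Σy) = 9·187 − (41)(67) = -1064
Denominator: √[(nΣx²−(Σx)²)(nΣy²−(Σy)²)]
  nΣx²−(Σx)² = 9·291 − 1681 = 938;  nΣy²−(Σy)² = 9·653 − 4489 = 1388
  √(938·1388) = √1301944 = 1141.0276
r = -1064 / 1141.0276 = -0.9325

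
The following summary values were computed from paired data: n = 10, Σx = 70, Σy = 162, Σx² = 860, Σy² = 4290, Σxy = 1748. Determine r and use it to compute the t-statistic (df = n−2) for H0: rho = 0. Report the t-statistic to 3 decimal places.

3.550

Numerator: nΣxy − (Σx)(Σy) = 10·1748 − (70)(162) = 6140
Denominator: √[(nΣx²−(Σx)²)(nΣy²−(Σy)²)]
  nΣx²−(Σx)² = 10·860 − 4900 = 3700;  nΣy²−(Σy)² = 10·4290 − 26244 = 16656
  √(3700·16656) = √61627200 = 7850.2994
r = 6140 / 7850.2994 = 0.7821
t = r·√(n−2)/√(1−r²) = 0.7821·√8 / √(1−0.611680) = 2.212113 / 0.623153 = 3.550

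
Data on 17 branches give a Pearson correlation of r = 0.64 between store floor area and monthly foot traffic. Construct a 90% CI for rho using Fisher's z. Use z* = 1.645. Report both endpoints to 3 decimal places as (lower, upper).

(0.308, 0.833)

Fisher z: z_r = atanh(r) = ½·ln((1+0.64)/(1−0.64)) = 0.758174
SE(z) = 1/√(n−3) = 1/√14 = 0.267261
90% ⇒ z* = 1.645; margin = 1.645·0.267261 = 0.439644
CI on z-scale: (0.318530, 1.197818)
Back-transform: tanh(0.318530) = 0.308177, tanh(1.197818) = 0.832988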